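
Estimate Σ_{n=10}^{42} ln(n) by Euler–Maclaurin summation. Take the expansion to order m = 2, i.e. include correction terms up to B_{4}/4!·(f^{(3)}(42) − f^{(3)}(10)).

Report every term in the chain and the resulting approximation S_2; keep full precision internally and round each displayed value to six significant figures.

S_2 ≈ 104.970

The integral term ∫_10^42 ln(x) dx = 101.956.
Endpoint term: (f(10) + f(42))/2 = (2.30259 + 3.73767)/2 = 3.02013.
Integral + boundary = 104.976.
Correction k=1: B_{2}/2! · (f^{(1)}(42) − f^{(1)}(10)) = 1/12 · (0.0238095 − 0.100000) = -0.00634921.
After k=1: 104.970.
Correction k=2: B_{4}/4! · (f^{(3)}(42) − f^{(3)}(10)) = −1/720 · (2.69949e-05 − 0.00200000) = 2.74028e-06.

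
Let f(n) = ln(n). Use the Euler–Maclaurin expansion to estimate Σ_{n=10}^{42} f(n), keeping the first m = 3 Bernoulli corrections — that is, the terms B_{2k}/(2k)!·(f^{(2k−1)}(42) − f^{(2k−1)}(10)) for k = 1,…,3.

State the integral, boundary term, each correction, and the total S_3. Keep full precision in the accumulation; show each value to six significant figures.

Integral: ∫_10^42 ln(x) dx = 101.956.
Boundary: ½(f(10) + f(42)) = ½(2.30259 + 3.73767) = 3.02013.
So far: 104.976.
Correction k=1: B_{2}/2! · (f^{(1)}(42) − f^{(1)}(10)) = 1/12 · (0.0238095 − 0.100000) = -0.00634921.
After k=1: 104.970.
Correction k=2: B_{4}/4! · (f^{(3)}(42) − f^{(3)}(10)) = −1/720 · (2.69949e-05 − 0.00200000) = 2.74028e-06.
After k=2: 104.970.
Correction k=3: B_{6}/6! · (f^{(5)}(42) − f^{(5)}(10)) = 1/30240 · (1.83639e-07 − 0.000240000) = -7.93044e-09.

S_3 ≈ 104.970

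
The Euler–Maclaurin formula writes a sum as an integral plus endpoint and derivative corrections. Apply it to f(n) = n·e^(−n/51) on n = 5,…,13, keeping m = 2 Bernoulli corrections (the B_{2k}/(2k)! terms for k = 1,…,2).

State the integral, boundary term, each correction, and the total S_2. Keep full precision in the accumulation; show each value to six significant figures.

S_2 ≈ 66.9963

∫_5^13 x·e^(−x/51) dx evaluates to 59.7123.
Boundary: ½(f(5) + f(13)) = ½(4.53307 + 10.0749) = 7.30398.
So far: 67.0163.
k=1: B_{2}/(2)! × [f^{(1)}(13) − f^{(1)}(5)] = 1/12 × (0.577445 − 0.817730) = -0.0200237.
Running total after k=1: 66.9963.
k=2: B_{4}/(4)! × [f^{(3)}(13) − f^{(3)}(5)] = −1/720 × (0.000817928 − 0.00101152) = 2.68874e-07.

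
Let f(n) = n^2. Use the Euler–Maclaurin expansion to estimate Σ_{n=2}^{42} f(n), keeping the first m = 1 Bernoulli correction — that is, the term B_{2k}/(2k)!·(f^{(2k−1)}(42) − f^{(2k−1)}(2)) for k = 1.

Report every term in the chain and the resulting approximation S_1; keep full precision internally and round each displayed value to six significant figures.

Integral: ∫_2^42 x^2 dx = 24693.3.
½[f(2) + f(42)] = ½[4.00000 + 1764.00] = 884.000.
Running total after boundary: 25577.3.
Order-1 term: 1/12 · (84.0000 − 4.00000) = 6.66667.

S_1 ≈ 25584.0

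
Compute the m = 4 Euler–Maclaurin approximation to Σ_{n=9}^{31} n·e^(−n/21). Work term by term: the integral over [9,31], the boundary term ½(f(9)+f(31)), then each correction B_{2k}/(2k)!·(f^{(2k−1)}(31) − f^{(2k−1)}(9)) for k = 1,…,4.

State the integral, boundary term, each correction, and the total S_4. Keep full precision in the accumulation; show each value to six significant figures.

S_4 ≈ 167.311

Integral: ∫_9^31 x·e^(−x/21) dx = 160.877.
Boundary: ½(f(9) + f(31)) = ½(5.86295 + 7.08370) = 6.47333.
Integral + boundary = 167.351.
k=1: B_{2}/(2)! × [f^{(1)}(31) − f^{(1)}(9)] = 1/12 × (-0.108813 − 0.372251) = -0.0400886.
Running total after k=1: 167.311.
k=2: B_{4}/(4)! × [f^{(3)}(31) − f^{(3)}(9)] = −1/720 × (0.000789570 − 0.00379848) = 4.17904e-06.
Running total after k=2: 167.311.
k=3: B_{6}/(6)! × [f^{(5)}(31) − f^{(5)}(9)] = 1/30240 × (4.14032e-06 − 1.53126e-05) = -3.69453e-10.
Running total after k=3: 167.311.
k=4: B_{8}/(8)! × [f^{(7)}(31) − f^{(7)}(9)] = −1/1209600 × (1.47171e-08 − 4.99135e-08) = 2.90976e-14.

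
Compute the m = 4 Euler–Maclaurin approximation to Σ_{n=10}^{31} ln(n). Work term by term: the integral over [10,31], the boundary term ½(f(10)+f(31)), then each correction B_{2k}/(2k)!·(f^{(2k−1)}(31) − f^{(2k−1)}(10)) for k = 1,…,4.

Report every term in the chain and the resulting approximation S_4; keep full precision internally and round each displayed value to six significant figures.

S_4 ≈ 65.2904

∫_10^31 ln(x) dx evaluates to 62.4278.
Boundary: ½(f(10) + f(31)) = ½(2.30259 + 3.43399) = 2.86829.
Running total after boundary: 65.2960.
k=1: B_{2}/(2)! × [f^{(1)}(31) − f^{(1)}(10)] = 1/12 × (0.0322581 − 0.100000) = -0.00564516.
After k=1: 65.2904.
k=2: B_{4}/(4)! × [f^{(3)}(31) − f^{(3)}(10)] = −1/720 × (6.71344e-05 − 0.00200000) = 2.68454e-06.
After k=2: 65.2904.
k=3: B_{6}/(6)! × [f^{(5)}(31) − f^{(5)}(10)] = 1/30240 × (8.38306e-07 − 0.000240000) = -7.90879e-09.
After k=3: 65.2904.
k=4: B_{8}/(8)! × [f^{(7)}(31) − f^{(7)}(10)] = −1/1209600 × (2.61698e-08 − 7.20000e-05) = 5.95022e-11.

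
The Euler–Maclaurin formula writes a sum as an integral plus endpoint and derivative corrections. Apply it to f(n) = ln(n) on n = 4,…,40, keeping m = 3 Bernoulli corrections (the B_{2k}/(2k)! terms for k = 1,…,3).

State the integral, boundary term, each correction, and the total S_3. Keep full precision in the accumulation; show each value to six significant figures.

Integral: ∫_4^40 ln(x) dx = 106.010.
Boundary: ½(f(4) + f(40)) = ½(1.38629 + 3.68888) = 2.53759.
Running total after boundary: 108.548.
Order-1 term: 1/12 · (0.0250000 − 0.250000) = -0.0187500.
Running total after k=1: 108.529.
Order-2 term: −1/720 · (3.12500e-05 − 0.0312500) = 4.33594e-05.
Running total after k=2: 108.529.
Order-3 term: 1/30240 · (2.34375e-07 − 0.0234375) = -7.75042e-07.

S_3 ≈ 108.529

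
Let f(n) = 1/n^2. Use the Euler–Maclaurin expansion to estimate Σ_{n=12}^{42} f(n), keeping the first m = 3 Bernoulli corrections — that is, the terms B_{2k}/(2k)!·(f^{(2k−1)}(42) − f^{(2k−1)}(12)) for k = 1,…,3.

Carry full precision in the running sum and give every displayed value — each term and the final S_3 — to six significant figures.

S_3 ≈ 0.0633735

The integral term ∫_12^42 1/x^2 dx = 0.0595238.
Boundary: ½(f(12) + f(42)) = ½(0.00694444 + 0.000566893) = 0.00375567.
So far: 0.0632795.
Correction k=1: B_{2}/2! · (f^{(1)}(42) − f^{(1)}(12)) = 1/12 · (-2.69949e-05 − (-0.00115741)) = 9.42010e-05.
Running total after k=1: 0.0633737.
Correction k=2: B_{4}/4! · (f^{(3)}(42) − f^{(3)}(12)) = −1/720 · (-1.83639e-07 − (-9.64506e-05)) = -1.33704e-07.
Running total after k=2: 0.0633735.
Correction k=3: B_{6}/6! · (f^{(5)}(42) − f^{(5)}(12)) = 1/30240 · (-3.12311e-09 − (-2.00939e-05)) = 6.64377e-10.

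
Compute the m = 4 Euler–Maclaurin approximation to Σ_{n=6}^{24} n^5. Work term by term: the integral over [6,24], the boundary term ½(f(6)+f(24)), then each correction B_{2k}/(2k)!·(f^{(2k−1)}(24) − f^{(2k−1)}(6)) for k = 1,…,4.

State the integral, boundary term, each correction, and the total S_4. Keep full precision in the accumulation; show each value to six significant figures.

S_4 ≈ 3.59656e+07

∫_6^24 x^5 dx evaluates to 3.18427e+07.
½[f(6) + f(24)] = ½[7776.00 + 7.96262e+06] = 3.98520e+06.
So far: 3.58279e+07.
k=1: B_{2}/(2)! × [f^{(1)}(24) − f^{(1)}(6)] = 1/12 × (1.65888e+06 − 6480.00) = 137700.
Running total after k=1: 3.59656e+07.
k=2: B_{4}/(4)! × [f^{(3)}(24) − f^{(3)}(6)] = −1/720 × (34560.0 − 2160.00) = -45.0000.
Running total after k=2: 3.59656e+07.
k=3: B_{6}/(6)! × [f^{(5)}(24) − f^{(5)}(6)] = 1/30240 × (120.000 − 120.000) = 0.00000.
Running total after k=3: 3.59656e+07.
k=4: B_{8}/(8)! × [f^{(7)}(24) − f^{(7)}(6)] = −1/1209600 × (0.00000 − 0.00000) = 0.00000.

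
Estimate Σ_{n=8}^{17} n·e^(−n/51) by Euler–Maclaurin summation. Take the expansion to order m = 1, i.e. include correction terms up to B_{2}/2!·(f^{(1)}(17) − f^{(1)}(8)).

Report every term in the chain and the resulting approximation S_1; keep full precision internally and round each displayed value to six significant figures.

S_1 ≈ 96.7165

Integral: ∫_8^17 x·e^(−x/51) dx = 87.2269.
Endpoint term: (f(8) + f(17))/2 = (6.83857 + 12.1810)/2 = 9.50980.
So far: 96.7367.
Correction k=1: B_{2}/2! · (f^{(1)}(17) − f^{(1)}(8)) = 1/12 · (0.477688 − 0.720732) = -0.0202537.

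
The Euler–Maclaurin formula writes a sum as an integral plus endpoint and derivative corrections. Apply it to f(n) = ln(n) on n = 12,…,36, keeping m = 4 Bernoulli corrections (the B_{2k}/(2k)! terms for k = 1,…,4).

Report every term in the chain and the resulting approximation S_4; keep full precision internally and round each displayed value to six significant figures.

Integral: ∫_12^36 ln(x) dx = 75.1878.
Boundary: ½(f(12) + f(36)) = ½(2.48491 + 3.58352) = 3.03421.
Running total after boundary: 78.2220.
k=1: B_{2}/(2)! × [f^{(1)}(36) − f^{(1)}(12)] = 1/12 × (0.0277778 − 0.0833333) = -0.00462963.
Partial sum through k=1: 78.2174.
k=2: B_{4}/(4)! × [f^{(3)}(36) − f^{(3)}(12)] = −1/720 × (4.28669e-05 − 0.00115741) = 1.54797e-06.
Partial sum through k=2: 78.2174.
k=3: B_{6}/(6)! × [f^{(5)}(36) − f^{(5)}(12)] = 1/30240 × (3.96916e-07 − 9.64506e-05) = -3.17638e-09.
Partial sum through k=3: 78.2174.
k=4: B_{8}/(8)! × [f^{(7)}(36) − f^{(7)}(12)] = −1/1209600 × (9.18787e-09 − 2.00939e-05) = 1.66044e-11.

S_4 ≈ 78.2174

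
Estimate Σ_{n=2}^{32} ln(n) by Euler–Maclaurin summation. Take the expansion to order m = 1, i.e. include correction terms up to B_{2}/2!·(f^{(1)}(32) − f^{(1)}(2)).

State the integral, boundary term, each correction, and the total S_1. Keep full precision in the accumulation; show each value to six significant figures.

S_1 ≈ 81.5576

Integral: ∫_2^32 ln(x) dx = 79.5173.
½[f(2) + f(32)] = ½[0.693147 + 3.46574] = 2.07944.
So far: 81.5967.
k=1: B_{2}/(2)! × [f^{(1)}(32) − f^{(1)}(2)] = 1/12 × (0.0312500 − 0.500000) = -0.0390625.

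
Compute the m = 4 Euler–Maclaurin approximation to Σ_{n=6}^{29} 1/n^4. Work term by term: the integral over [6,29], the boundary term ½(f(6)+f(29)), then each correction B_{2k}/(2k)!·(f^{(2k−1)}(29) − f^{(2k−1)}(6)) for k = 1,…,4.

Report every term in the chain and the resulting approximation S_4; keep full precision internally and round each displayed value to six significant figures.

Integral: ∫_6^29 1/x^4 dx = 0.00152954.
Endpoint term: (f(6) + f(29))/2 = (0.000771605 + 1.41387e-06)/2 = 0.000386509.
So far: 0.00191605.
Order-1 term: 1/12 · (-1.95016e-07 − (-0.000514403)) = 4.28507e-05.
After k=1: 0.00195890.
Order-2 term: −1/720 · (-6.95657e-09 − (-0.000428669)) = -5.95365e-07.
After k=2: 0.00195831.
Order-3 term: 1/30240 · (-4.63220e-10 − (-0.000666819)) = 2.20509e-08.
After k=3: 0.00195833.
Order-4 term: −1/1209600 · (-4.95717e-11 − (-0.00166705)) = -1.37818e-09.

S_4 ≈ 0.00195833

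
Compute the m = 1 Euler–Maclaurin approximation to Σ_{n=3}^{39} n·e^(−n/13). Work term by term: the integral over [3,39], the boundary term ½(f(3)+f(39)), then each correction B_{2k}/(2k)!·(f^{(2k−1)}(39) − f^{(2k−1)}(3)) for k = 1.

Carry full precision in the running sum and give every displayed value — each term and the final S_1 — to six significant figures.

Integral: ∫_3^39 x·e^(−x/13) dx = 131.480.
½[f(3) + f(39)] = ½[2.38177 + 1.94170] = 2.16173.
Running total after boundary: 133.642.
Correction k=1: B_{2}/2! · (f^{(1)}(39) − f^{(1)}(3)) = 1/12 · (-0.0995741 − 0.610710) = -0.0591903.

S_1 ≈ 133.582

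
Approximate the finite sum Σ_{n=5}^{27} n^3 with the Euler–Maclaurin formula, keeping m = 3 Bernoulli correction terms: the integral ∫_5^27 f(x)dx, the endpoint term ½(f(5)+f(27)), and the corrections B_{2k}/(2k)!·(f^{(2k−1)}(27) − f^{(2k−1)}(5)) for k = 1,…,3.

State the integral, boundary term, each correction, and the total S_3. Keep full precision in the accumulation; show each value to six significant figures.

S_3 ≈ 142784

Integral: ∫_5^27 x^3 dx = 132704.
Endpoint term: (f(5) + f(27))/2 = (125.000 + 19683.0)/2 = 9904.00.
So far: 142608.
Correction k=1: B_{2}/2! · (f^{(1)}(27) − f^{(1)}(5)) = 1/12 · (2187.00 − 75.0000) = 176.000.
Partial sum through k=1: 142784.
Correction k=2: B_{4}/4! · (f^{(3)}(27) − f^{(3)}(5)) = −1/720 · (6.00000 − 6.00000) = 0.00000.
Partial sum through k=2: 142784.
Correction k=3: B_{6}/6! · (f^{(5)}(27) − f^{(5)}(5)) = 1/30240 · (0.00000 − 0.00000) = 0.00000.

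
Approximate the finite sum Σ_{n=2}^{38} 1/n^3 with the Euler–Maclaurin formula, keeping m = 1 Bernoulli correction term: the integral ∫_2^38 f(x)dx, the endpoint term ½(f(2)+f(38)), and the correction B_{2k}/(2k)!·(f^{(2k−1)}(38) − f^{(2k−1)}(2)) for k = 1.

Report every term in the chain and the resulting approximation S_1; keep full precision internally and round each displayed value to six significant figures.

∫_2^38 1/x^3 dx evaluates to 0.124654.
½[f(2) + f(38)] = ½[0.125000 + 1.82242e-05] = 0.0625091.
Integral + boundary = 0.187163.
k=1: B_{2}/(2)! × [f^{(1)}(38) − f^{(1)}(2)] = 1/12 × (-1.43876e-06 − (-0.187500)) = 0.0156249.

S_1 ≈ 0.202788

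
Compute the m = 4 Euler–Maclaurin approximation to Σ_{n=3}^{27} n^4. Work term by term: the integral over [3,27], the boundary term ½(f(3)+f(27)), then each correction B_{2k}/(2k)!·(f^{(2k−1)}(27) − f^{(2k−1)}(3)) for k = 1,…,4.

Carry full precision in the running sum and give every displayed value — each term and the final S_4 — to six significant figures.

S_4 ≈ 3.14204e+06

The integral term ∫_3^27 x^4 dx = 2.86973e+06.
Endpoint term: (f(3) + f(27))/2 = (81.0000 + 531441)/2 = 265761.
Running total after boundary: 3.13549e+06.
Correction k=1: B_{2}/2! · (f^{(1)}(27) − f^{(1)}(3)) = 1/12 · (78732.0 − 108.000) = 6552.00.
After k=1: 3.14205e+06.
Correction k=2: B_{4}/4! · (f^{(3)}(27) − f^{(3)}(3)) = −1/720 · (648.000 − 72.0000) = -0.800000.
After k=2: 3.14204e+06.
Correction k=3: B_{6}/6! · (f^{(5)}(27) − f^{(5)}(3)) = 1/30240 · (0.00000 − 0.00000) = 0.00000.
After k=3: 3.14204e+06.
Correction k=4: B_{8}/8! · (f^{(7)}(27) − f^{(7)}(3)) = −1/1209600 · (0.00000 − 0.00000) = 0.00000.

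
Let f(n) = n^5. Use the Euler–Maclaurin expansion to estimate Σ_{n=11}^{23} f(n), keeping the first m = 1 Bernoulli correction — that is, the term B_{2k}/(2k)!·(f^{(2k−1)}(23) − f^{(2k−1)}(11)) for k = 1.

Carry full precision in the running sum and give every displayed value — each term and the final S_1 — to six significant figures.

∫_11^23 x^5 dx evaluates to 2.43774e+07.
½[f(11) + f(23)] = ½[161051 + 6.43634e+06] = 3.29870e+06.
Running total after boundary: 2.76761e+07.
k=1: B_{2}/(2)! × [f^{(1)}(23) − f^{(1)}(11)] = 1/12 × (1.39920e+06 − 73205.0) = 110500.

S_1 ≈ 2.77866e+07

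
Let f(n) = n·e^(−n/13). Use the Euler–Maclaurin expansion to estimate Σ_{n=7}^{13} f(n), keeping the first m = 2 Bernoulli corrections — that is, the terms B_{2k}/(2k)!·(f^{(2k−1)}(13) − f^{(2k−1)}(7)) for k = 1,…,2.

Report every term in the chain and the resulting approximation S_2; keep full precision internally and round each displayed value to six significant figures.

S_2 ≈ 31.8161

Integral: ∫_7^13 x·e^(−x/13) dx = 27.4046.
Boundary: ½(f(7) + f(13)) = ½(4.08552 + 4.78243) = 4.43398.
Integral + boundary = 31.8385.
k=1: B_{2}/(2)! × [f^{(1)}(13) − f^{(1)}(7)] = 1/12 × (0.00000 − 0.269375) = -0.0224479.
Partial sum through k=1: 31.8161.
k=2: B_{4}/(4)! × [f^{(3)}(13) − f^{(3)}(7)] = −1/720 × (0.00435360 − 0.00850098) = 5.76025e-06.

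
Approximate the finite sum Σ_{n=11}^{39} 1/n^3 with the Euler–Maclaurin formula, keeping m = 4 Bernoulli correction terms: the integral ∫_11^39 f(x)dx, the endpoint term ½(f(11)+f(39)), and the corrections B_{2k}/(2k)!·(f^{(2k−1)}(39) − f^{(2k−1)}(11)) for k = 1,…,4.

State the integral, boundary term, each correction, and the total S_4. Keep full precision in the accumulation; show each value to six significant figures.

S_4 ≈ 0.00420451

Integral: ∫_11^39 1/x^3 dx = 0.00380350.
Endpoint term: (f(11) + f(39))/2 = (0.000751315 + 1.68580e-05)/2 = 0.000384086.
Running total after boundary: 0.00418759.
Correction k=1: B_{2}/2! · (f^{(1)}(39) − f^{(1)}(11)) = 1/12 · (-1.29677e-06 − (-0.000204904)) = 1.69673e-05.
Running total after k=1: 0.00420455.
Correction k=2: B_{4}/4! · (f^{(3)}(39) − f^{(3)}(11)) = −1/720 · (-1.70515e-08 − (-3.38684e-05)) = -4.70158e-08.
Running total after k=2: 0.00420451.
Correction k=3: B_{6}/6! · (f^{(5)}(39) − f^{(5)}(11)) = 1/30240 · (-4.70851e-10 − (-1.17560e-05)) = 3.88741e-10.
Running total after k=3: 0.00420451.
Correction k=4: B_{8}/8! · (f^{(7)}(39) − f^{(7)}(11)) = −1/1209600 · (-2.22888e-11 − (-6.99530e-06)) = -5.78313e-12.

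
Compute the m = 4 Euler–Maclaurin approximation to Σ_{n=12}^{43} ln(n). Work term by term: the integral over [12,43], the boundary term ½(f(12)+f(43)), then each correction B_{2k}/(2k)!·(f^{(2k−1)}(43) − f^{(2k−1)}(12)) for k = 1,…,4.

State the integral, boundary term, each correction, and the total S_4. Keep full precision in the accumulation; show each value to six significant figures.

S_4 ≈ 104.031

Integral: ∫_12^43 ln(x) dx = 100.913.
Endpoint term: (f(12) + f(43))/2 = (2.48491 + 3.76120)/2 = 3.12305.
So far: 104.036.
k=1: B_{2}/(2)! × [f^{(1)}(43) − f^{(1)}(12)] = 1/12 × (0.0232558 − 0.0833333) = -0.00500646.
Partial sum through k=1: 104.031.
k=2: B_{4}/(4)! × [f^{(3)}(43) − f^{(3)}(12)] = −1/720 × (2.51550e-05 − 0.00115741) = 1.57257e-06.
Partial sum through k=2: 104.031.
k=3: B_{6}/(6)! × [f^{(5)}(43) − f^{(5)}(12)] = 1/30240 × (1.63256e-07 − 9.64506e-05) = -3.18411e-09.
Partial sum through k=3: 104.031.
k=4: B_{8}/(8)! × [f^{(7)}(43) − f^{(7)}(12)] = −1/1209600 × (2.64883e-09 − 2.00939e-05) = 1.66098e-11.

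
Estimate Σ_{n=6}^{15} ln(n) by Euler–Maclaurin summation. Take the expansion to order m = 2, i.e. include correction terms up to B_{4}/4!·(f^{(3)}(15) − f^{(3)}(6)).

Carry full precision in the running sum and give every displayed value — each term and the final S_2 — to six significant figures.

S_2 ≈ 23.1118

The integral term ∫_6^15 ln(x) dx = 20.8702.
Boundary: ½(f(6) + f(15)) = ½(1.79176 + 2.70805) = 2.24990.
Running total after boundary: 23.1201.
Order-1 term: 1/12 · (0.0666667 − 0.166667) = -0.00833333.
Running total after k=1: 23.1118.
Order-2 term: −1/720 · (0.000592593 − 0.00925926) = 1.20370e-05.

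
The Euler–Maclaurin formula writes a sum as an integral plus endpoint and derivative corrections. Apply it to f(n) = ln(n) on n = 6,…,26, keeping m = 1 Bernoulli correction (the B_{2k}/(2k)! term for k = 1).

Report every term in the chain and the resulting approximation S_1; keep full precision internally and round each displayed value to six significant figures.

∫_6^26 ln(x) dx evaluates to 53.9600.
½[f(6) + f(26)] = ½[1.79176 + 3.25810] = 2.52493.
So far: 56.4849.
Correction k=1: B_{2}/2! · (f^{(1)}(26) − f^{(1)}(6)) = 1/12 · (0.0384615 − 0.166667) = -0.0106838.

S_1 ≈ 56.4742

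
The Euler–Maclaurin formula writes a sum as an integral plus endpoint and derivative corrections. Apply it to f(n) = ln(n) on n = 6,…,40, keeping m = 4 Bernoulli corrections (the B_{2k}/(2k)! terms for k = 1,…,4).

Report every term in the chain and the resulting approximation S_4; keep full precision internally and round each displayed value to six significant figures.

S_4 ≈ 105.533

Integral: ∫_6^40 ln(x) dx = 102.805.
½[f(6) + f(40)] = ½[1.79176 + 3.68888] = 2.74032.
So far: 105.545.
Correction k=1: B_{2}/2! · (f^{(1)}(40) − f^{(1)}(6)) = 1/12 · (0.0250000 − 0.166667) = -0.0118056.
Running total after k=1: 105.533.
Correction k=2: B_{4}/4! · (f^{(3)}(40) − f^{(3)}(6)) = −1/720 · (3.12500e-05 − 0.00925926) = 1.28167e-05.
Running total after k=2: 105.533.
Correction k=3: B_{6}/6! · (f^{(5)}(40) − f^{(5)}(6)) = 1/30240 · (2.34375e-07 − 0.00308642) = -1.02056e-07.
Running total after k=3: 105.533.
Correction k=4: B_{8}/8! · (f^{(7)}(40) − f^{(7)}(6)) = −1/1209600 · (4.39453e-09 − 0.00257202) = 2.12633e-09.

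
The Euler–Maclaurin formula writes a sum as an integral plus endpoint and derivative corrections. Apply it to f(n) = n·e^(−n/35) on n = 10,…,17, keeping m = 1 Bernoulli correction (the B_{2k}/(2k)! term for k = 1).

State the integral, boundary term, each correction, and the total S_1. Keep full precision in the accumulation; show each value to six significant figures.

∫_10^17 x·e^(−x/35) dx evaluates to 63.8080.
½[f(10) + f(17)] = ½[7.51477 + 10.4594] = 8.98708.
Running total after boundary: 72.7950.
Correction k=1: B_{2}/2! · (f^{(1)}(17) − f^{(1)}(10)) = 1/12 · (0.316418 − 0.536769) = -0.0183626.

S_1 ≈ 72.7767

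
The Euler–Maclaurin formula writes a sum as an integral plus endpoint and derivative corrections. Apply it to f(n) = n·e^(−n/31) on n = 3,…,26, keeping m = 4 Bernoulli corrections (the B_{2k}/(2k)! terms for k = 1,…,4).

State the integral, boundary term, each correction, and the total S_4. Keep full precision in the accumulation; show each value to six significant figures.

Integral: ∫_3^26 x·e^(−x/31) dx = 192.963.
Endpoint term: (f(3) + f(26))/2 = (2.72328 + 11.2390)/2 = 6.98112.
Running total after boundary: 199.944.
Correction k=1: B_{2}/2! · (f^{(1)}(26) − f^{(1)}(3)) = 1/12 · (0.0697206 − 0.819913) = -0.0625160.
Partial sum through k=1: 199.881.
Correction k=2: B_{4}/4! · (f^{(3)}(26) − f^{(3)}(3)) = −1/720 · (0.000972171 − 0.00274239) = 2.45863e-06.
Partial sum through k=2: 199.881.
Correction k=3: B_{6}/6! · (f^{(5)}(26) − f^{(5)}(3)) = 1/30240 · (1.94775e-06 − 4.81955e-06) = -9.49668e-11.
Partial sum through k=3: 199.881.
Correction k=4: B_{8}/8! · (f^{(7)}(26) − f^{(7)}(3)) = −1/1209600 · (3.00092e-09 − 7.06079e-09) = 3.35638e-15.

S_4 ≈ 199.881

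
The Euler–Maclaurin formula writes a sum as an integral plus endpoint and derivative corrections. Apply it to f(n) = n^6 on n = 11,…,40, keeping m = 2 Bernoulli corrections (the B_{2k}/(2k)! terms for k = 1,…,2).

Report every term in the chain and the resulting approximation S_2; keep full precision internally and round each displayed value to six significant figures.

S_2 ≈ 2.55029e+10

The integral term ∫_11^40 x^6 dx = 2.34029e+10.
Endpoint term: (f(11) + f(40))/2 = (1.77156e+06 + 4.09600e+09)/2 = 2.04889e+09.
Running total after boundary: 2.54518e+10.
Order-1 term: 1/12 · (6.14400e+08 − 966306) = 5.11195e+07.
Running total after k=1: 2.55029e+10.
Order-2 term: −1/720 · (7.68000e+06 − 159720) = -10444.8.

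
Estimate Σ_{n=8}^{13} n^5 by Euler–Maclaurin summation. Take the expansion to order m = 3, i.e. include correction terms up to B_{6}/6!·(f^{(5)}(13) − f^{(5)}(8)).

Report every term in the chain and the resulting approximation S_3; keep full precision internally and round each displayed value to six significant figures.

∫_8^13 x^5 dx evaluates to 760778.
Boundary: ½(f(8) + f(13)) = ½(32768.0 + 371293) = 202030.
Running total after boundary: 962808.
k=1: B_{2}/(2)! × [f^{(1)}(13) − f^{(1)}(8)] = 1/12 × (142805 − 20480.0) = 10193.8.
Running total after k=1: 973002.
k=2: B_{4}/(4)! × [f^{(3)}(13) − f^{(3)}(8)] = −1/720 × (10140.0 − 3840.00) = -8.75000.
Running total after k=2: 972993.
k=3: B_{6}/(6)! × [f^{(5)}(13) − f^{(5)}(8)] = 1/30240 × (120.000 − 120.000) = 0.00000.

S_3 ≈ 972993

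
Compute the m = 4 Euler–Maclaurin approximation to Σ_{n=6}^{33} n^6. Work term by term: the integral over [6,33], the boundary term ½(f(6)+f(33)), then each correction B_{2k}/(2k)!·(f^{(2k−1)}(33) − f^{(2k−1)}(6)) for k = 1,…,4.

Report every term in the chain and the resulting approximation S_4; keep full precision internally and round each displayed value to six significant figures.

S_4 ≈ 6.75362e+09

Integral: ∫_6^33 x^6 dx = 6.08831e+09.
½[f(6) + f(33)] = ½[46656.0 + 1.29147e+09] = 6.45757e+08.
So far: 6.73407e+09.
Order-1 term: 1/12 · (2.34812e+08 − 46656.0) = 1.95638e+07.
Partial sum through k=1: 6.75363e+09.
Order-2 term: −1/720 · (4.31244e+06 − 25920.0) = -5953.50.
Partial sum through k=2: 6.75362e+09.
Order-3 term: 1/30240 · (23760.0 − 4320.00) = 0.642857.
Partial sum through k=3: 6.75362e+09.
Order-4 term: −1/1209600 · (0.00000 − 0.00000) = 0.00000.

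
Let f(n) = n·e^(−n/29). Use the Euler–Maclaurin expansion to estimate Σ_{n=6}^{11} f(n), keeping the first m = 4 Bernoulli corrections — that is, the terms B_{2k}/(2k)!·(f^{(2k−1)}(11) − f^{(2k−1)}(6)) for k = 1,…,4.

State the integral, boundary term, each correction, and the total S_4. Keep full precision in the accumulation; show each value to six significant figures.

Integral: ∫_6^11 x·e^(−x/29) dx = 31.4738.
Endpoint term: (f(6) + f(11))/2 = (4.87862 + 7.52767)/2 = 6.20314.
So far: 37.6769.
Correction k=1: B_{2}/2! · (f^{(1)}(11) − f^{(1)}(6)) = 1/12 · (0.424759 − 0.644875) = -0.0183431.
Running total after k=1: 37.6586.
Correction k=2: B_{4}/4! · (f^{(3)}(11) − f^{(3)}(6)) = −1/720 · (0.00213249 − 0.00270046) = 7.88839e-07.
Running total after k=2: 37.6586.
Correction k=3: B_{6}/6! · (f^{(5)}(11) − f^{(5)}(6)) = 1/30240 · (4.47077e-06 − 5.51024e-06) = -3.43741e-11.
Running total after k=3: 37.6586.
Correction k=4: B_{8}/8! · (f^{(7)}(11) − f^{(7)}(6)) = −1/1209600 · (7.61698e-09 − 9.28595e-09) = 1.37977e-15.

S_4 ≈ 37.6586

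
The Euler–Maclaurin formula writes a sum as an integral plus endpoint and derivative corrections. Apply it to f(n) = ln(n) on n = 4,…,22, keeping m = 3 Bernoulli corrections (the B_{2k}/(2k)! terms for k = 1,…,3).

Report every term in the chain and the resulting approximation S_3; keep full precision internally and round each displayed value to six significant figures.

∫_4^22 ln(x) dx evaluates to 44.4578.
Boundary: ½(f(4) + f(22)) = ½(1.38629 + 3.09104) = 2.23867.
Running total after boundary: 46.6964.
Order-1 term: 1/12 · (0.0454545 − 0.250000) = -0.0170455.
After k=1: 46.6794.
Order-2 term: −1/720 · (0.000187829 − 0.0312500) = 4.31419e-05.
After k=2: 46.6794.
Order-3 term: 1/30240 · (4.65691e-06 − 0.0234375) = -7.74896e-07.

S_3 ≈ 46.6794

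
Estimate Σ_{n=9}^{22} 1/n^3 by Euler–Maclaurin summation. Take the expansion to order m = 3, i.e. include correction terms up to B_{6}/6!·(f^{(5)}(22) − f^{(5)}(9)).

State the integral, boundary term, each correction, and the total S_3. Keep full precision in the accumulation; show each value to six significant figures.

S_3 ≈ 0.00590949

Integral: ∫_9^22 1/x^3 dx = 0.00513978.
Endpoint term: (f(9) + f(22))/2 = (0.00137174 + 9.39144e-05)/2 = 0.000732828.
So far: 0.00587261.
k=1: B_{2}/(2)! × [f^{(1)}(22) − f^{(1)}(9)] = 1/12 × (-1.28065e-05 − (-0.000457247)) = 3.70367e-05.
Running total after k=1: 0.00590965.
k=2: B_{4}/(4)! × [f^{(3)}(22) − f^{(3)}(9)] = −1/720 × (-5.29194e-07 − (-0.000112901)) = -1.56071e-07.
Running total after k=2: 0.00590949.
k=3: B_{6}/(6)! × [f^{(5)}(22) − f^{(5)}(9)] = 1/30240 × (-4.59218e-08 − (-5.85410e-05)) = 1.93436e-09.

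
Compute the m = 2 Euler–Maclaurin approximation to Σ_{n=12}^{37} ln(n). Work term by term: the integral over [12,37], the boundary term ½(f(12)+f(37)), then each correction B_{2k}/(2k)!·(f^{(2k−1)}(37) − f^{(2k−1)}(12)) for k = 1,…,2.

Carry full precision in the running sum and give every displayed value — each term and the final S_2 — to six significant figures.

The integral term ∫_12^37 ln(x) dx = 78.7851.
Boundary: ½(f(12) + f(37)) = ½(2.48491 + 3.61092) = 3.04791.
Integral + boundary = 81.8330.
k=1: B_{2}/(2)! × [f^{(1)}(37) − f^{(1)}(12)] = 1/12 × (0.0270270 − 0.0833333) = -0.00469219.
Partial sum through k=1: 81.8283.
k=2: B_{4}/(4)! × [f^{(3)}(37) − f^{(3)}(12)] = −1/720 × (3.94843e-05 − 0.00115741) = 1.55267e-06.

S_2 ≈ 81.8283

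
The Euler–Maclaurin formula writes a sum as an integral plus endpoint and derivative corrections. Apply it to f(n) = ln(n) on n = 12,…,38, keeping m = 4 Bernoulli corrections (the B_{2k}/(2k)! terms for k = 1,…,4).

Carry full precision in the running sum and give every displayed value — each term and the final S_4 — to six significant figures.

Integral: ∫_12^38 ln(x) dx = 82.4094.
Boundary: ½(f(12) + f(38)) = ½(2.48491 + 3.63759) = 3.06125.
Integral + boundary = 85.4706.
Correction k=1: B_{2}/2! · (f^{(1)}(38) − f^{(1)}(12)) = 1/12 · (0.0263158 − 0.0833333) = -0.00475146.
Running total after k=1: 85.4659.
Correction k=2: B_{4}/4! · (f^{(3)}(38) − f^{(3)}(12)) = −1/720 · (3.64485e-05 − 0.00115741) = 1.55689e-06.
Running total after k=2: 85.4659.
Correction k=3: B_{6}/6! · (f^{(5)}(38) − f^{(5)}(12)) = 1/30240 · (3.02896e-07 − 9.64506e-05) = -3.17949e-09.
Running total after k=3: 85.4659.
Correction k=4: B_{8}/8! · (f^{(7)}(38) − f^{(7)}(12)) = −1/1209600 · (6.29285e-09 − 2.00939e-05) = 1.66068e-11.

S_4 ≈ 85.4659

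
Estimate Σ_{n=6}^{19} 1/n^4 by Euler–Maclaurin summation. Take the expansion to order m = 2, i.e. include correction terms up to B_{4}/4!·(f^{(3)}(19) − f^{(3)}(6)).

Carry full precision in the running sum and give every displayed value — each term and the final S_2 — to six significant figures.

S_2 ≈ 0.00192639

The integral term ∫_6^19 1/x^4 dx = 0.00149461.
Boundary: ½(f(6) + f(19)) = ½(0.000771605 + 7.67336e-06) = 0.000389639.
Running total after boundary: 0.00188425.
k=1: B_{2}/(2)! × [f^{(1)}(19) − f^{(1)}(6)] = 1/12 × (-1.61544e-06 − (-0.000514403)) = 4.27323e-05.
After k=1: 0.00192698.
k=2: B_{4}/(4)! × [f^{(3)}(19) − f^{(3)}(6)] = −1/720 × (-1.34247e-07 − (-0.000428669)) = -5.95188e-07.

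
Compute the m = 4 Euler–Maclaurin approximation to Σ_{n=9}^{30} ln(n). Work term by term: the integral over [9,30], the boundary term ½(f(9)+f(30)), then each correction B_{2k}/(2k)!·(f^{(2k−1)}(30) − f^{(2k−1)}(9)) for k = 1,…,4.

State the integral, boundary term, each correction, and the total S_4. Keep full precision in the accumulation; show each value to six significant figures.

The integral term ∫_9^30 ln(x) dx = 61.2609.
Endpoint term: (f(9) + f(30))/2 = (2.19722 + 3.40120)/2 = 2.79921.
So far: 64.0601.
k=1: B_{2}/(2)! × [f^{(1)}(30) − f^{(1)}(9)] = 1/12 × (0.0333333 − 0.111111) = -0.00648148.
Running total after k=1: 64.0536.
k=2: B_{4}/(4)! × [f^{(3)}(30) − f^{(3)}(9)] = −1/720 × (7.40741e-05 − 0.00274348) = 3.70751e-06.
Running total after k=2: 64.0536.
k=3: B_{6}/(6)! × [f^{(5)}(30) − f^{(5)}(9)] = 1/30240 × (9.87654e-07 − 0.000406442) = -1.34079e-08.
Running total after k=3: 64.0536.
k=4: B_{8}/(8)! × [f^{(7)}(30) − f^{(7)}(9)] = −1/1209600 × (3.29218e-08 − 0.000150534) = 1.24422e-10.

S_4 ≈ 64.0536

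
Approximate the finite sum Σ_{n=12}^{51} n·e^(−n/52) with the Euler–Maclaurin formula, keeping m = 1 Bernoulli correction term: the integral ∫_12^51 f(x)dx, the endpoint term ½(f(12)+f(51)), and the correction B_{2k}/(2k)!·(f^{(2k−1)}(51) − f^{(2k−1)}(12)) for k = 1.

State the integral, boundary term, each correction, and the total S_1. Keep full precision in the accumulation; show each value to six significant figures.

The integral term ∫_12^51 x·e^(−x/52) dx = 633.554.
Boundary: ½(f(12) + f(51)) = ½(9.52707 + 19.1261) = 14.3266.
Running total after boundary: 647.881.
Correction k=1: B_{2}/2! · (f^{(1)}(51) − f^{(1)}(12)) = 1/12 · (0.00721197 − 0.610710) = -0.0502915.

S_1 ≈ 647.830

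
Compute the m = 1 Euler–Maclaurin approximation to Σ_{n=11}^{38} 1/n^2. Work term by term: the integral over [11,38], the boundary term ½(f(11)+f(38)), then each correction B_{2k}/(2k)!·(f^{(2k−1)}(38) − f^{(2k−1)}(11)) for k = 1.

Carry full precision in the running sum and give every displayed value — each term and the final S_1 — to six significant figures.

S_1 ≈ 0.0691940

Integral: ∫_11^38 1/x^2 dx = 0.0645933.
½[f(11) + f(38)] = ½[0.00826446 + 0.000692521] = 0.00447849.
Running total after boundary: 0.0690718.
k=1: B_{2}/(2)! × [f^{(1)}(38) − f^{(1)}(11)] = 1/12 × (-3.64485e-05 − (-0.00150263)) = 0.000122182.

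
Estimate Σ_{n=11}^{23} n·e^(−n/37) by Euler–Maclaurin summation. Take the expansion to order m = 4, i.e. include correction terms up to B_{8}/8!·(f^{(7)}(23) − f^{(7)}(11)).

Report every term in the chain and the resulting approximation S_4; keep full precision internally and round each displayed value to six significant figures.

Integral: ∫_11^23 x·e^(−x/37) dx = 126.952.
Endpoint term: (f(11) + f(23))/2 = (8.17105 + 12.3527)/2 = 10.2619.
Running total after boundary: 137.214.
Correction k=1: B_{2}/2! · (f^{(1)}(23) − f^{(1)}(11)) = 1/12 · (0.203217 − 0.521984) = -0.0265639.
After k=1: 137.188.
Correction k=2: B_{4}/4! · (f^{(3)}(23) − f^{(3)}(11)) = −1/720 · (0.000933062 − 0.00146649) = 7.40877e-07.
After k=2: 137.188.
Correction k=3: B_{6}/6! · (f^{(5)}(23) − f^{(5)}(11)) = 1/30240 · (1.25470e-06 − 1.86391e-06) = -2.01460e-11.
After k=3: 137.188.
Correction k=4: B_{8}/8! · (f^{(7)}(23) − f^{(7)}(11)) = −1/1209600 · (1.33516e-09 − 1.94055e-09) = 5.00489e-16.

S_4 ≈ 137.188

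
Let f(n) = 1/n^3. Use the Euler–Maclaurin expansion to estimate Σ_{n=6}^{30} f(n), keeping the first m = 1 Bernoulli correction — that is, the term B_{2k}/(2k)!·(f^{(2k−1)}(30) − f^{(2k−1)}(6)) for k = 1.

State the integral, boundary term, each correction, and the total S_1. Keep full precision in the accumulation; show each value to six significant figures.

S_1 ≈ 0.0158593

∫_6^30 1/x^3 dx evaluates to 0.0133333.
½[f(6) + f(30)] = ½[0.00462963 + 3.70370e-05] = 0.00233333.
So far: 0.0156667.
Order-1 term: 1/12 · (-3.70370e-06 − (-0.00231481)) = 0.000192593.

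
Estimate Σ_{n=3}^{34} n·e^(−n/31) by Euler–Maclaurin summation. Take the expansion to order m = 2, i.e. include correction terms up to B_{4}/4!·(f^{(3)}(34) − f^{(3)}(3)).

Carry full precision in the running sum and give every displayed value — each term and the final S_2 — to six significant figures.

The integral term ∫_3^34 x·e^(−x/31) dx = 283.878.
½[f(3) + f(34)] = ½[2.72328 + 11.3542] = 7.03873.
So far: 290.916.
Order-1 term: 1/12 · (-0.0323174 − 0.819913) = -0.0710192.
After k=1: 290.845.
Order-2 term: −1/720 · (0.000661369 − 0.00274239) = 2.89030e-06.

S_2 ≈ 290.845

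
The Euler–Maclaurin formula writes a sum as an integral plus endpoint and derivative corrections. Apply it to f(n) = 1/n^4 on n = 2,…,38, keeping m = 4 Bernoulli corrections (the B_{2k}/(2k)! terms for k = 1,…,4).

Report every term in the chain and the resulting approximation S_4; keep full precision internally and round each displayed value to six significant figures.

S_4 ≈ 0.0822153

Integral: ∫_2^38 1/x^4 dx = 0.0416606.
Boundary: ½(f(2) + f(38)) = ½(0.0625000 + 4.79585e-07) = 0.0312502.
Running total after boundary: 0.0729108.
Order-1 term: 1/12 · (-5.04826e-08 − (-0.125000)) = 0.0104167.
After k=1: 0.0833275.
Order-2 term: −1/720 · (-1.04881e-09 − (-0.937500)) = -0.00130208.
After k=2: 0.0820254.
Order-3 term: 1/30240 · (-4.06740e-11 − (-13.1250)) = 0.000434028.
After k=3: 0.0824594.
Order-4 term: −1/1209600 · (-2.53508e-12 − (-295.312)) = -0.000244141.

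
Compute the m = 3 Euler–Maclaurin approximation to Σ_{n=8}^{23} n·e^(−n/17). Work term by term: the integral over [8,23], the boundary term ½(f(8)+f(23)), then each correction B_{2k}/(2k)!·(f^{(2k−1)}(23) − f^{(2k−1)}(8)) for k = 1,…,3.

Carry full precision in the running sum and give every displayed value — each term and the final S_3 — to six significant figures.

The integral term ∫_8^23 x·e^(−x/17) dx = 89.7041.
Boundary: ½(f(8) + f(23)) = ½(4.99708 + 5.94501) = 5.47105.
Running total after boundary: 95.1751.
Order-1 term: 1/12 · (-0.0912279 − 0.330689) = -0.0351597.
Partial sum through k=1: 95.1400.
Order-2 term: −1/720 · (0.00147311 − 0.00546698) = 5.54704e-06.
Partial sum through k=2: 95.1400.
Order-3 term: 1/30240 · (1.12868e-05 − 3.38744e-05) = -7.46945e-10.

S_3 ≈ 95.1400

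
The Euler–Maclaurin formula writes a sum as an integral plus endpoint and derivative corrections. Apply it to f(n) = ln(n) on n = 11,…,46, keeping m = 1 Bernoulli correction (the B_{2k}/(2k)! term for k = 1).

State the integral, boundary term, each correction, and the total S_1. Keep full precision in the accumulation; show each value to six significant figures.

S_1 ≈ 117.848

Integral: ∫_11^46 ln(x) dx = 114.741.
Boundary: ½(f(11) + f(46)) = ½(2.39790 + 3.82864) = 3.11327.
Integral + boundary = 117.854.
k=1: B_{2}/(2)! × [f^{(1)}(46) − f^{(1)}(11)] = 1/12 × (0.0217391 − 0.0909091) = -0.00576416.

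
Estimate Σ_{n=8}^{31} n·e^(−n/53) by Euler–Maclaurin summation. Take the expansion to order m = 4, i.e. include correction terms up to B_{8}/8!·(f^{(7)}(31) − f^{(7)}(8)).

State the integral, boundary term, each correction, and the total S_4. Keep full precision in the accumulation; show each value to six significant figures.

∫_8^31 x·e^(−x/53) dx evaluates to 299.576.
Endpoint term: (f(8) + f(31))/2 = (6.87917 + 17.2719)/2 = 12.0755.
Running total after boundary: 311.651.
k=1: B_{2}/(2)! × [f^{(1)}(31) − f^{(1)}(8)] = 1/12 × (0.231273 − 0.730101) = -0.0415689.
Running total after k=1: 311.610.
k=2: B_{4}/(4)! × [f^{(3)}(31) − f^{(3)}(8)] = −1/720 × (0.000479028 − 0.000872159) = 5.46014e-07.
Running total after k=2: 311.610.
k=3: B_{6}/(6)! × [f^{(5)}(31) − f^{(5)}(8)] = 1/30240 × (3.11756e-07 − 5.28445e-07) = -7.16564e-12.
Running total after k=3: 311.610.
k=4: B_{8}/(8)! × [f^{(7)}(31) − f^{(7)}(8)] = −1/1209600 × (1.61260e-10 − 2.65718e-10) = 8.63579e-17.

S_4 ≈ 311.610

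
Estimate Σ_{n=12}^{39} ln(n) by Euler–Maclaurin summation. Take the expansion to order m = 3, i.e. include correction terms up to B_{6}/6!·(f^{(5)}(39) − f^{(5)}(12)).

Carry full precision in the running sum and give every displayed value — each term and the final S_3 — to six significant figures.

S_3 ≈ 89.1295

∫_12^39 ln(x) dx evaluates to 86.0600.
½[f(12) + f(39)] = ½[2.48491 + 3.66356] = 3.07423.
So far: 89.1343.
Correction k=1: B_{2}/2! · (f^{(1)}(39) − f^{(1)}(12)) = 1/12 · (0.0256410 − 0.0833333) = -0.00480769.
After k=1: 89.1295.
Correction k=2: B_{4}/4! · (f^{(3)}(39) − f^{(3)}(12)) = −1/720 · (3.37160e-05 − 0.00115741) = 1.56068e-06.
After k=2: 89.1295.
Correction k=3: B_{6}/6! · (f^{(5)}(39) − f^{(5)}(12)) = 1/30240 · (2.66004e-07 − 9.64506e-05) = -3.18071e-09.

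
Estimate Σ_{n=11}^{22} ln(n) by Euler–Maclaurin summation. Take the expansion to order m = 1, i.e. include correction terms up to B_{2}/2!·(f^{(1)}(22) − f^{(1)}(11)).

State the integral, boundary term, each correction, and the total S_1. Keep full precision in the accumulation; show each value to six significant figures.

Integral: ∫_11^22 ln(x) dx = 30.6261.
Endpoint term: (f(11) + f(22))/2 = (2.39790 + 3.09104)/2 = 2.74447.
Integral + boundary = 33.3706.
Correction k=1: B_{2}/2! · (f^{(1)}(22) − f^{(1)}(11)) = 1/12 · (0.0454545 − 0.0909091) = -0.00378788.

S_1 ≈ 33.3668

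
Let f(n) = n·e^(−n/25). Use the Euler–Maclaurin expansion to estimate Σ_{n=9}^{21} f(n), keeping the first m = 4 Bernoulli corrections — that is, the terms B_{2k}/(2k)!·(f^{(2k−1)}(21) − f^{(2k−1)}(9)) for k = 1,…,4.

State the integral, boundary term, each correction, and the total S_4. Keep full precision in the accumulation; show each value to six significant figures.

S_4 ≈ 104.199

Integral: ∫_9^21 x·e^(−x/25) dx = 96.5578.
Boundary: ½(f(9) + f(21)) = ½(6.27909 + 9.06592) = 7.67250.
Integral + boundary = 104.230.
Order-1 term: 1/12 · (0.0690737 − 0.446513) = -0.0314533.
Partial sum through k=1: 104.199.
Order-2 term: −1/720 · (0.00149199 − 0.00294698) = 2.02082e-06.
Partial sum through k=2: 104.199.
Order-3 term: 1/30240 · (4.59754e-06 − 8.28728e-06) = -1.22015e-10.
Partial sum through k=3: 104.199.
Order-4 term: −1/1209600 · (1.08926e-08 − 1.89750e-08) = 6.68185e-15.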